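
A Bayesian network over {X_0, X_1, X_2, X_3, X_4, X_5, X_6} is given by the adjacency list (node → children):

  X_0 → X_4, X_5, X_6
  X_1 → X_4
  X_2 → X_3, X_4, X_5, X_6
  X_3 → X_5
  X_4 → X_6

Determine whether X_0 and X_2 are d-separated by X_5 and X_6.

There are 6 undirected paths between X_0 and X_2; checking each against the conditioning set {X_5, X_6}:
  1. X_0 → X_4 ← X_2 — X_4:collider[open] ⇒ active
  2. X_0 → X_4 → X_6 ← X_2 — X_4:chain[open]; X_6:collider[open] ⇒ active
  3. X_0 → X_5 ← X_3 ← X_2 — X_5:collider[open]; X_3:chain[open] ⇒ active
  4. X_0 → X_5 ← X_2 — X_5:collider[open] ⇒ active
  5. X_0 → X_6 ← X_4 ← X_2 — X_6:collider[open]; X_4:chain[open] ⇒ active
  6. X_0 → X_6 ← X_2 — X_6:collider[open] ⇒ active
Because an active path exists, X_0 and X_2 are not d-separated.

No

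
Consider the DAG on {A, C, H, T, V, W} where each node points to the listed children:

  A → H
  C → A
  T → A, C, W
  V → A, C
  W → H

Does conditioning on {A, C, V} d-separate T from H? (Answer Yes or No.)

4 paths connect T and H; each must be blocked for d-separation to hold:
Path 1: T → A → H
  A is a chain here and A is conditioned on, so the path is blocked at A.
Path 2: T → W → H
  W is a chain and W is not conditioned on — no node blocks this path, so it is active.
Path 3: T → C → A → H
  C is a chain here and C is conditioned on, so the path is blocked at C.
Path 4: T → C ← V → A → H
  V is a fork here and V is conditioned on, so the path is blocked at V.
Since the path T → W → H is active, T and H are not d-separated given {A, C, V}.

No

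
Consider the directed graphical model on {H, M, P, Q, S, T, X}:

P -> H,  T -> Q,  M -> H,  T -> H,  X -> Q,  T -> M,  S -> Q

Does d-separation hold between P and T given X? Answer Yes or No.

We examine all 2 paths between P and T:
Path 1: P → H ← T
  H is a collider here and neither H nor any of its descendants is conditioned on, so the collider stays closed — the path is blocked at H.
Path 2: P → H ← M ← T
  H is a collider here and neither H nor any of its descendants is conditioned on, so the collider stays closed — the path is blocked at H.
Since every path is blocked, d-separation holds.

Yes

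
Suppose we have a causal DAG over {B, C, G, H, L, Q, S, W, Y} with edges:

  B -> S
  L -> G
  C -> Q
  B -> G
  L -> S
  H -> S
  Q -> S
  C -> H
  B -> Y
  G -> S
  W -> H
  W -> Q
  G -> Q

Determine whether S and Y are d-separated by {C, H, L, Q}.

We examine all 6 paths between S and Y:
Path 1: S ← L → G ← B → Y
  L is a fork here and L is conditioned on, so the path is blocked at L.
Path 2: S ← H ← W → Q ← G ← B → Y
  H is a chain here and H is conditioned on, so the path is blocked at H.
Path 3: S ← H ← C → Q ← G ← B → Y
  H is a chain here and H is conditioned on, so the path is blocked at H.
Path 4: S ← Q ← G ← B → Y
  Q is a chain here and Q is conditioned on, so the path is blocked at Q.
Path 5: S ← B → Y
  B is a fork and B is not conditioned on — no node blocks this path, so it is active.
Path 6: S ← G ← B → Y
  G is a chain and G is not conditioned on; B is a fork and B is not conditioned on — no node blocks this path, so it is active.
Because an active path exists, S and Y are not d-separated.

No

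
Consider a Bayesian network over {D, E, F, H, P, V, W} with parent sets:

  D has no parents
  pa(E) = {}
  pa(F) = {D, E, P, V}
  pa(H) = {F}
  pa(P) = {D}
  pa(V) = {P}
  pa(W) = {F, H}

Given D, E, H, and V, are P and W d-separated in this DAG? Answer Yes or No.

No

Enumerating the 6 paths from P to W and testing each for blocking by {D, E, H, V}:
Path 1: P → V → F → W
  V is a chain here and V is conditioned on, so the path is blocked at V.
Path 2: P → V → F → H → W
  V is a chain here and V is conditioned on, so the path is blocked at V.
Path 3: P → F → W
  F is a chain and F is not conditioned on — no node blocks this path, so it is active.
Path 4: P → F → H → W
  H is a chain here and H is conditioned on, so the path is blocked at H.
Path 5: P ← D → F → W
  D is a fork here and D is conditioned on, so the path is blocked at D.
Path 6: P ← D → F → H → W
  D is a fork here and D is conditioned on, so the path is blocked at D.
Since the path P → F → W is active, P and W are not d-separated given {D, E, H, V}.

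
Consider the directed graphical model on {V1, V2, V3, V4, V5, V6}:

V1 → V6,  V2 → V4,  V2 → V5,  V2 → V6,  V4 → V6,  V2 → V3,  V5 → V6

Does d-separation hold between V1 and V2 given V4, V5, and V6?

No

There are 3 undirected paths between V1 and V2; checking each against the conditioning set {V4, V5, V6}:
  1. V1 → V6 ← V2 — V6:collider[open] ⇒ active
  2. V1 → V6 ← V5 ← V2 — V6:collider[open]; V5:chain[blocks] ⇒ blocked
  3. V1 → V6 ← V4 ← V2 — V6:collider[open]; V4:chain[blocks] ⇒ blocked
At least one path is unblocked, so d-separation fails.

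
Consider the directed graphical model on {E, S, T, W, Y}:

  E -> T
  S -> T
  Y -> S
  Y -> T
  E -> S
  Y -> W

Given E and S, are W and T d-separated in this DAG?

Enumerating the 3 paths from W to T and testing each for blocking by {E, S}:
Path 1: W ← Y → S → T
  S is a chain here and S is conditioned on, so the path is blocked at S.
Path 2: W ← Y → S ← E → T
  E is a fork here and E is conditioned on, so the path is blocked at E.
Path 3: W ← Y → T
  Y is a fork and Y is not conditioned on — no node blocks this path, so it is active.
Because an active path exists, W and T are not d-separated.

No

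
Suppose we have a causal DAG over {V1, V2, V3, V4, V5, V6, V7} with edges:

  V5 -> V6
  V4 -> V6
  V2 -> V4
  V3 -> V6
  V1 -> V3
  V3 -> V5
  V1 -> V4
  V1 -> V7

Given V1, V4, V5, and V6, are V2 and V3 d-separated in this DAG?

Enumerating the 3 paths from V2 to V3 and testing each for blocking by {V1, V4, V5, V6}:
Path 1: V2 → V4 → V6 ← V5 ← V3
  V4 is a chain here and V4 is conditioned on, so the path is blocked at V4.
Path 2: V2 → V4 → V6 ← V3
  V4 is a chain here and V4 is conditioned on, so the path is blocked at V4.
Path 3: V2 → V4 ← V1 → V3
  V1 is a fork here and V1 is conditioned on, so the path is blocked at V1.
All paths are blocked; V2 ⊥ V3 | {V1, V4, V5, V6} holds.

Yes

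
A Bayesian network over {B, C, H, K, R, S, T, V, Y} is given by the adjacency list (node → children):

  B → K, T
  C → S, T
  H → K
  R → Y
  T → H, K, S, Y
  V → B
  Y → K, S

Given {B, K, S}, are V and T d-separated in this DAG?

Yes — V and T are d-separated given {B, K, S}.

There are 6 undirected paths between V and T; checking each against the conditioning set {B, K, S}:
Path 1: V → B → T
  B is a chain here and B is conditioned on, so the path is blocked at B.
Path 2: V → B → K ← T
  B is a chain here and B is conditioned on, so the path is blocked at B.
Path 3: V → B → K ← Y ← T
  B is a chain here and B is conditioned on, so the path is blocked at B.
Path 4: V → B → K ← Y → S ← T
  B is a chain here and B is conditioned on, so the path is blocked at B.
Path 5: V → B → K ← Y → S ← C → T
  B is a chain here and B is conditioned on, so the path is blocked at B.
Path 6: V → B → K ← H ← T
  B is a chain here and B is conditioned on, so the path is blocked at B.
Every path is blocked, so V and T are d-separated given {B, K, S}.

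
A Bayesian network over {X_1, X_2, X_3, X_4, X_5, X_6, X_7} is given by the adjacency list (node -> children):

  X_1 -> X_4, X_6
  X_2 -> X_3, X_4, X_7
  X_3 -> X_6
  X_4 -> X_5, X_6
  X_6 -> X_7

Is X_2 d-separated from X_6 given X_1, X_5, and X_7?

4 paths connect X_2 and X_6; each must be blocked for d-separation to hold:
  1. X_2 → X_4 ← X_1 → X_6 — X_4:collider[open]; X_1:fork[blocks] ⇒ blocked
  2. X_2 → X_4 → X_6 — X_4:chain[open] ⇒ active
  3. X_2 → X_7 ← X_6 — X_7:collider[open] ⇒ active
  4. X_2 → X_3 → X_6 — X_3:chain[open] ⇒ active
At least one path is unblocked, so d-separation fails.

No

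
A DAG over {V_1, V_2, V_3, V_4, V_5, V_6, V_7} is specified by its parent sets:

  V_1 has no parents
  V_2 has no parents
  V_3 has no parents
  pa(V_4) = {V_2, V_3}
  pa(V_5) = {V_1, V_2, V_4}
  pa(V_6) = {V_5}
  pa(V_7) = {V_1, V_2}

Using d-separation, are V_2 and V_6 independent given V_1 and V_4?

There are 3 undirected paths between V_2 and V_6; checking each against the conditioning set {V_1, V_4}:
  1. V_2 → V_5 → V_6 — V_5:chain[open] ⇒ active
  2. V_2 → V_7 ← V_1 → V_5 → V_6 — V_7:collider[blocks]; V_1:fork[blocks]; V_5:chain[open] ⇒ blocked
  3. V_2 → V_4 → V_5 → V_6 — V_4:chain[blocks]; V_5:chain[open] ⇒ blocked
Because an active path exists, V_2 and V_6 are not d-separated.

No — V_2 and V_6 are not d-separated given {V_1, V_4}.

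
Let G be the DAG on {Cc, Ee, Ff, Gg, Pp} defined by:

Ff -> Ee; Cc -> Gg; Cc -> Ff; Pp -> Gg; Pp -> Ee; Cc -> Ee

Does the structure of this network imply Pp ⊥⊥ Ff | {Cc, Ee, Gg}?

There are 4 undirected paths between Pp and Ff; checking each against the conditioning set {Cc, Ee, Gg}:
Path 1: Pp → Ee ← Cc → Ff
  Cc is a fork here and Cc is conditioned on, so the path is blocked at Cc.
Path 2: Pp → Ee ← Ff
  Ee is a collider and Ee is conditioned on, which opens it — no node blocks this path, so it is active.
Path 3: Pp → Gg ← Cc → Ee ← Ff
  Cc is a fork here and Cc is conditioned on, so the path is blocked at Cc.
Path 4: Pp → Gg ← Cc → Ff
  Cc is a fork here and Cc is conditioned on, so the path is blocked at Cc.
At least one path is unblocked, so d-separation fails.

No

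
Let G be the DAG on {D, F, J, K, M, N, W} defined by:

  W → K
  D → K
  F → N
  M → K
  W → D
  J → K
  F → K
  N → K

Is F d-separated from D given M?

There are 4 undirected paths between F and D; checking each against the conditioning set {M}:
Path 1: F → N → K ← D
  K is a collider here and neither K nor any of its descendants is conditioned on, so the collider stays closed — the path is blocked at K.
Path 2: F → N → K ← W → D
  K is a collider here and neither K nor any of its descendants is conditioned on, so the collider stays closed — the path is blocked at K.
Path 3: F → K ← D
  K is a collider here and neither K nor any of its descendants is conditioned on, so the collider stays closed — the path is blocked at K.
Path 4: F → K ← W → D
  K is a collider here and neither K nor any of its descendants is conditioned on, so the collider stays closed — the path is blocked at K.
Every path is blocked, so F and D are d-separated given {M}.

Yes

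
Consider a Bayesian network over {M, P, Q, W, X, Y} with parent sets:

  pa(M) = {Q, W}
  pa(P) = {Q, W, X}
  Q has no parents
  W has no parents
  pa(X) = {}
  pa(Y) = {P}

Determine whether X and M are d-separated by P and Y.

No

2 paths connect X and M; each must be blocked for d-separation to hold:
Path 1: X → P ← Q → M
  P is a collider and P is conditioned on, which opens it; Q is a fork and Q is not conditioned on — no node blocks this path, so it is active.
Path 2: X → P ← W → M
  P is a collider and P is conditioned on, which opens it; W is a fork and W is not conditioned on — no node blocks this path, so it is active.
Because an active path exists, X and M are not d-separated.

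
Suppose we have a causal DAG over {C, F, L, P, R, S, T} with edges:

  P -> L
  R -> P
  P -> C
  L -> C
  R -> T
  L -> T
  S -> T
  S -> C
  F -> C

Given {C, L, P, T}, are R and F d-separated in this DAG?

Enumerating the 6 paths from R to F and testing each for blocking by {C, L, P, T}:
Path 1: R → T ← L ← P → C ← F
  L is a chain here and L is conditioned on, so the path is blocked at L.
Path 2: R → T ← L → C ← F
  L is a fork here and L is conditioned on, so the path is blocked at L.
Path 3: R → T ← S → C ← F
  T is a collider and T is conditioned on, which opens it; S is a fork and S is not conditioned on; C is a collider and C is conditioned on, which opens it — no node blocks this path, so it is active.
Path 4: R → P → L → T ← S → C ← F
  P is a chain here and P is conditioned on, so the path is blocked at P.
Path 5: R → P → L → C ← F
  P is a chain here and P is conditioned on, so the path is blocked at P.
Path 6: R → P → C ← F
  P is a chain here and P is conditioned on, so the path is blocked at P.
Because an active path exists, R and F are not d-separated.

No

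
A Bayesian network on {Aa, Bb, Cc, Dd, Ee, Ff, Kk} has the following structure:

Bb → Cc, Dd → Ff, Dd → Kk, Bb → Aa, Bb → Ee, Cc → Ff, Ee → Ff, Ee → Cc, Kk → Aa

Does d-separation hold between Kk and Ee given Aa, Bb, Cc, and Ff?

No — Kk and Ee are not d-separated given {Aa, Bb, Cc, Ff}.

There are 6 undirected paths between Kk and Ee; checking each against the conditioning set {Aa, Bb, Cc, Ff}:
  1. Kk ← Dd → Ff ← Cc ← Bb → Ee — Dd:fork[open]; Ff:collider[open]; Cc:chain[blocks]; Bb:fork[blocks] ⇒ blocked
  2. Kk ← Dd → Ff ← Cc ← Ee — Dd:fork[open]; Ff:collider[open]; Cc:chain[blocks] ⇒ blocked
  3. Kk ← Dd → Ff ← Ee — Dd:fork[open]; Ff:collider[open] ⇒ active
  4. Kk → Aa ← Bb → Cc → Ff ← Ee — Aa:collider[open]; Bb:fork[blocks]; Cc:chain[blocks]; Ff:collider[open] ⇒ blocked
  5. Kk → Aa ← Bb → Cc ← Ee — Aa:collider[open]; Bb:fork[blocks]; Cc:collider[open] ⇒ blocked
  6. Kk → Aa ← Bb → Ee — Aa:collider[open]; Bb:fork[blocks] ⇒ blocked
At least one path is unblocked, so d-separation fails.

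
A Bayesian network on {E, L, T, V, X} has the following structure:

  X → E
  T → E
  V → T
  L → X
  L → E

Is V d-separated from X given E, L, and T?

There are 2 undirected paths between V and X; checking each against the conditioning set {E, L, T}:
Path 1: V → T → E ← X
  T is a chain here and T is conditioned on, so the path is blocked at T.
Path 2: V → T → E ← L → X
  T is a chain here and T is conditioned on, so the path is blocked at T.
Every path is blocked, so V and X are d-separated given {E, L, T}.

Yes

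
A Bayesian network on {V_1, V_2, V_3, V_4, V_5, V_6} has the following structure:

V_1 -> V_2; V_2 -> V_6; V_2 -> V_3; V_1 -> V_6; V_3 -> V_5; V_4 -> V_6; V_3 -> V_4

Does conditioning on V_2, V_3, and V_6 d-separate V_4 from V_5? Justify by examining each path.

We examine all 3 paths between V_4 and V_5:
  1. V_4 → V_6 ← V_2 → V_3 → V_5 — V_6:collider[open]; V_2:fork[blocks]; V_3:chain[blocks] ⇒ blocked
  2. V_4 → V_6 ← V_1 → V_2 → V_3 → V_5 — V_6:collider[open]; V_1:fork[open]; V_2:chain[blocks]; V_3:chain[blocks] ⇒ blocked
  3. V_4 ← V_3 → V_5 — V_3:fork[blocks] ⇒ blocked
Since every path is blocked, d-separation holds.

Yes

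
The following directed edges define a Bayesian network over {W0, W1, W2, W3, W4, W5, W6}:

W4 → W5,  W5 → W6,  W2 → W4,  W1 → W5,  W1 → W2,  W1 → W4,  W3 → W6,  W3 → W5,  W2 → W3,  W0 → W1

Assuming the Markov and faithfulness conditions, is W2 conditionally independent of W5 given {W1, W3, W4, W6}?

Yes

We examine all 6 paths between W2 and W5:
  1. W2 → W3 → W6 ← W5 — W3:chain[blocks]; W6:collider[open] ⇒ blocked
  2. W2 → W3 → W5 — W3:chain[blocks] ⇒ blocked
  3. W2 → W4 ← W1 → W5 — W4:collider[open]; W1:fork[blocks] ⇒ blocked
  4. W2 → W4 → W5 — W4:chain[blocks] ⇒ blocked
  5. W2 ← W1 → W4 → W5 — W1:fork[blocks]; W4:chain[blocks] ⇒ blocked
  6. W2 ← W1 → W5 — W1:fork[blocks] ⇒ blocked
Since every path is blocked, d-separation holds.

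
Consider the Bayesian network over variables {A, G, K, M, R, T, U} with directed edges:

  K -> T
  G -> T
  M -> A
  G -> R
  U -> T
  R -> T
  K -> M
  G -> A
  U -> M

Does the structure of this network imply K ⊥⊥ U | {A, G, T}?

No

Enumerating the 6 paths from K to U and testing each for blocking by {A, G, T}:
  1. K → M ← U — M:collider[open] ⇒ active
  2. K → M → A ← G → T ← U — M:chain[open]; A:collider[open]; G:fork[blocks]; T:collider[open] ⇒ blocked
  3. K → M → A ← G → R → T ← U — M:chain[open]; A:collider[open]; G:fork[blocks]; R:chain[open]; T:collider[open] ⇒ blocked
  4. K → T ← R ← G → A ← M ← U — T:collider[open]; R:chain[open]; G:fork[blocks]; A:collider[open]; M:chain[open] ⇒ blocked
  5. K → T ← U — T:collider[open] ⇒ active
  6. K → T ← G → A ← M ← U — T:collider[open]; G:fork[blocks]; A:collider[open]; M:chain[open] ⇒ blocked
Since the path K → M ← U is active, K and U are not d-separated given {A, G, T}.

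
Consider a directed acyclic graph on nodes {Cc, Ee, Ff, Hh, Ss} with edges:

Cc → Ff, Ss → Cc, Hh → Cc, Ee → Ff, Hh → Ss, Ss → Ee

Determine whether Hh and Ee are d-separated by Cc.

We examine all 4 paths between Hh and Ee:
Path 1: Hh → Cc → Ff ← Ee
  Cc is a chain here and Cc is conditioned on, so the path is blocked at Cc.
Path 2: Hh → Cc ← Ss → Ee
  Cc is a collider and Cc is conditioned on, which opens it; Ss is a fork and Ss is not conditioned on — no node blocks this path, so it is active.
Path 3: Hh → Ss → Ee
  Ss is a chain and Ss is not conditioned on — no node blocks this path, so it is active.
Path 4: Hh → Ss → Cc → Ff ← Ee
  Cc is a chain here and Cc is conditioned on, so the path is blocked at Cc.
At least one path is unblocked, so d-separation fails.

No — Hh and Ee are not d-separated given {Cc}.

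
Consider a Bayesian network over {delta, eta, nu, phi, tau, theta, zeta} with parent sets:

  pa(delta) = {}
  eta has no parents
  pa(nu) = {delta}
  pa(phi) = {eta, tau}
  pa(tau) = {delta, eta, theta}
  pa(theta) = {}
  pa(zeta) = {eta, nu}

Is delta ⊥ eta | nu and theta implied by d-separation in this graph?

Yes

3 paths connect delta and eta; each must be blocked for d-separation to hold:
Path 1: delta → nu → zeta ← eta
  nu is a chain here and nu is conditioned on, so the path is blocked at nu.
Path 2: delta → tau → phi ← eta
  phi is a collider here and neither phi nor any of its descendants is conditioned on, so the collider stays closed — the path is blocked at phi.
Path 3: delta → tau ← eta
  tau is a collider here and neither tau nor any of its descendants is conditioned on, so the collider stays closed — the path is blocked at tau.
All paths are blocked; delta ⊥ eta | {nu, theta} holds.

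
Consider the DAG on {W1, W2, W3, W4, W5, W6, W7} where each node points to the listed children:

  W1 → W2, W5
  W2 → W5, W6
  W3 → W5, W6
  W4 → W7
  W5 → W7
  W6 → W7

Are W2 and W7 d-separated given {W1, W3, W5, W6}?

There are 6 undirected paths between W2 and W7; checking each against the conditioning set {W1, W3, W5, W6}:
Path 1: W2 → W6 → W7
  W6 is a chain here and W6 is conditioned on, so the path is blocked at W6.
Path 2: W2 → W6 ← W3 → W5 → W7
  W3 is a fork here and W3 is conditioned on, so the path is blocked at W3.
Path 3: W2 ← W1 → W5 → W7
  W1 is a fork here and W1 is conditioned on, so the path is blocked at W1.
Path 4: W2 ← W1 → W5 ← W3 → W6 → W7
  W1 is a fork here and W1 is conditioned on, so the path is blocked at W1.
Path 5: W2 → W5 → W7
  W5 is a chain here and W5 is conditioned on, so the path is blocked at W5.
Path 6: W2 → W5 ← W3 → W6 → W7
  W3 is a fork here and W3 is conditioned on, so the path is blocked at W3.
Every path is blocked, so W2 and W7 are d-separated given {W1, W3, W5, W6}.

Yes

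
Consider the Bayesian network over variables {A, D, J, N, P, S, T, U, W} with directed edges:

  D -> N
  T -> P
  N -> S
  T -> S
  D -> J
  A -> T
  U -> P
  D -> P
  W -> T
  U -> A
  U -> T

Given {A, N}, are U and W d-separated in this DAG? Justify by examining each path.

Yes

4 paths connect U and W; each must be blocked for d-separation to hold:
Path 1: U → A → T ← W
  A is a chain here and A is conditioned on, so the path is blocked at A.
Path 2: U → P ← D → N → S ← T ← W
  P is a collider here and neither P nor any of its descendants is conditioned on, so the collider stays closed — the path is blocked at P.
Path 3: U → P ← T ← W
  P is a collider here and neither P nor any of its descendants is conditioned on, so the collider stays closed — the path is blocked at P.
Path 4: U → T ← W
  T is a collider here and neither T nor any of its descendants is conditioned on, so the collider stays closed — the path is blocked at T.
All paths are blocked; U ⊥ W | {A, N} holds.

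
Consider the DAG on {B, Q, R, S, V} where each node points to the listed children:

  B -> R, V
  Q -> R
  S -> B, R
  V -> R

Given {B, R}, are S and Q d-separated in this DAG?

We examine all 3 paths between S and Q:
Path 1: S → B → V → R ← Q
  B is a chain here and B is conditioned on, so the path is blocked at B.
Path 2: S → B → R ← Q
  B is a chain here and B is conditioned on, so the path is blocked at B.
Path 3: S → R ← Q
  R is a collider and R is conditioned on, which opens it — no node blocks this path, so it is active.
Since the path S → R ← Q is active, S and Q are not d-separated given {B, R}.

No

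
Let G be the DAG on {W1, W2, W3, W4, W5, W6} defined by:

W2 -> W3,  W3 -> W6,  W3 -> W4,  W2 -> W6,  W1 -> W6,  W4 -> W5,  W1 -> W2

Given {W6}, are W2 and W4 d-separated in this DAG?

No — W2 and W4 are not d-separated given {W6}.

There are 3 undirected paths between W2 and W4; checking each against the conditioning set {W6}:
Path 1: W2 ← W1 → W6 ← W3 → W4
  W1 is a fork and W1 is not conditioned on; W6 is a collider and W6 is conditioned on, which opens it; W3 is a fork and W3 is not conditioned on — no node blocks this path, so it is active.
Path 2: W2 → W3 → W4
  W3 is a chain and W3 is not conditioned on — no node blocks this path, so it is active.
Path 3: W2 → W6 ← W3 → W4
  W6 is a collider and W6 is conditioned on, which opens it; W3 is a fork and W3 is not conditioned on — no node blocks this path, so it is active.
At least one path is unblocked, so d-separation fails.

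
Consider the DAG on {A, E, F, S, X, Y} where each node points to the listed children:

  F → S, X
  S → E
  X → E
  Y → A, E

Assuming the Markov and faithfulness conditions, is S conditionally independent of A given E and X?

No

Enumerating the 2 paths from S to A and testing each for blocking by {E, X}:
Path 1: S → E ← Y → A
  E is a collider and E is conditioned on, which opens it; Y is a fork and Y is not conditioned on — no node blocks this path, so it is active.
Path 2: S ← F → X → E ← Y → A
  X is a chain here and X is conditioned on, so the path is blocked at X.
Because an active path exists, S and A are not d-separated.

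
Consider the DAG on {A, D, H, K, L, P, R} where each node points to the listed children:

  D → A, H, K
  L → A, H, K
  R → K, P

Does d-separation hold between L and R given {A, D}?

Yes

Enumerating the 3 paths from L to R and testing each for blocking by {A, D}:
Path 1: L → A ← D → K ← R
  D is a fork here and D is conditioned on, so the path is blocked at D.
Path 2: L → K ← R
  K is a collider here and neither K nor any of its descendants is conditioned on, so the collider stays closed — the path is blocked at K.
Path 3: L → H ← D → K ← R
  H is a collider here and neither H nor any of its descendants is conditioned on, so the collider stays closed — the path is blocked at H.
All paths are blocked; L ⊥ R | {A, D} holds.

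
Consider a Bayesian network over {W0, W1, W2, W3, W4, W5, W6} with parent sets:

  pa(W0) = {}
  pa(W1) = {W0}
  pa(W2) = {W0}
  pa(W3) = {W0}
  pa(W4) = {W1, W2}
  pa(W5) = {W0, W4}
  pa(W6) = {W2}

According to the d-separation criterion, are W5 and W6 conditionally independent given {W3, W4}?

We examine all 4 paths between W5 and W6:
Path 1: W5 ← W4 ← W1 ← W0 → W2 → W6
  W4 is a chain here and W4 is conditioned on, so the path is blocked at W4.
Path 2: W5 ← W4 ← W2 → W6
  W4 is a chain here and W4 is conditioned on, so the path is blocked at W4.
Path 3: W5 ← W0 → W1 → W4 ← W2 → W6
  W0 is a fork and W0 is not conditioned on; W1 is a chain and W1 is not conditioned on; W4 is a collider and W4 is conditioned on, which opens it; W2 is a fork and W2 is not conditioned on — no node blocks this path, so it is active.
Path 4: W5 ← W0 → W2 → W6
  W0 is a fork and W0 is not conditioned on; W2 is a chain and W2 is not conditioned on — no node blocks this path, so it is active.
Because an active path exists, W5 and W6 are not d-separated.

No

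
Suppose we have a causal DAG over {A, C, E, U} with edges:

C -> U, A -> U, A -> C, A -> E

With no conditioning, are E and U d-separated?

No — E and U are not d-separated given ∅.

2 paths connect E and U; each must be blocked for d-separation to hold:
Path 1: E ← A → C → U
  A is a fork and A is not conditioned on; C is a chain and C is not conditioned on — no node blocks this path, so it is active.
Path 2: E ← A → U
  A is a fork and A is not conditioned on — no node blocks this path, so it is active.
Because an active path exists, E and U are not d-separated.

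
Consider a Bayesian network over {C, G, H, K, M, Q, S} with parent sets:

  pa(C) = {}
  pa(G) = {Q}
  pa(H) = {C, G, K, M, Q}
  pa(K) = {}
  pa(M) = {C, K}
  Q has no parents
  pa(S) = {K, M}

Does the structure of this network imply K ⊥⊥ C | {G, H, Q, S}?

No — K and C are not d-separated given {G, H, Q, S}.

Enumerating the 6 paths from K to C and testing each for blocking by {G, H, Q, S}:
  1. K → M ← C — M:collider[open] ⇒ active
  2. K → M → H ← C — M:chain[open]; H:collider[open] ⇒ active
  3. K → S ← M ← C — S:collider[open]; M:chain[open] ⇒ active
  4. K → S ← M → H ← C — S:collider[open]; M:fork[open]; H:collider[open] ⇒ active
  5. K → H ← C — H:collider[open] ⇒ active
  6. K → H ← M ← C — H:collider[open]; M:chain[open] ⇒ active
Because an active path exists, K and C are not d-separated.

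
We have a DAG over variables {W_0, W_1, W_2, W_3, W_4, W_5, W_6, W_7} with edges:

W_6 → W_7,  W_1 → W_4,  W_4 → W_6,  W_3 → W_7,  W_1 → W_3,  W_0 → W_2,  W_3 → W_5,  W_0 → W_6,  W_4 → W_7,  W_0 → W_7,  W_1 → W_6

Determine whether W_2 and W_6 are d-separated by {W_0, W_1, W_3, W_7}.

There are 6 undirected paths between W_2 and W_6; checking each against the conditioning set {W_0, W_1, W_3, W_7}:
Path 1: W_2 ← W_0 → W_6
  W_0 is a fork here and W_0 is conditioned on, so the path is blocked at W_0.
Path 2: W_2 ← W_0 → W_7 ← W_4 ← W_1 → W_6
  W_0 is a fork here and W_0 is conditioned on, so the path is blocked at W_0.
Path 3: W_2 ← W_0 → W_7 ← W_4 → W_6
  W_0 is a fork here and W_0 is conditioned on, so the path is blocked at W_0.
Path 4: W_2 ← W_0 → W_7 ← W_3 ← W_1 → W_4 → W_6
  W_0 is a fork here and W_0 is conditioned on, so the path is blocked at W_0.
Path 5: W_2 ← W_0 → W_7 ← W_3 ← W_1 → W_6
  W_0 is a fork here and W_0 is conditioned on, so the path is blocked at W_0.
Path 6: W_2 ← W_0 → W_7 ← W_6
  W_0 is a fork here and W_0 is conditioned on, so the path is blocked at W_0.
All paths are blocked; W_2 ⊥ W_6 | {W_0, W_1, W_3, W_7} holds.

Yes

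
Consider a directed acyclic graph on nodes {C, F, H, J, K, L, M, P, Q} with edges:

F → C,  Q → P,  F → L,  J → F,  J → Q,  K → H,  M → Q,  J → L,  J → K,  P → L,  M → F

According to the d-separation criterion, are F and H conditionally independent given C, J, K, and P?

Yes

5 paths connect F and H; each must be blocked for d-separation to hold:
Path 1: F ← M → Q → P → L ← J → K → H
  P is a chain here and P is conditioned on, so the path is blocked at P.
Path 2: F ← M → Q ← J → K → H
  J is a fork here and J is conditioned on, so the path is blocked at J.
Path 3: F ← J → K → H
  J is a fork here and J is conditioned on, so the path is blocked at J.
Path 4: F → L ← P ← Q ← J → K → H
  L is a collider here and neither L nor any of its descendants is conditioned on, so the collider stays closed — the path is blocked at L.
Path 5: F → L ← J → K → H
  L is a collider here and neither L nor any of its descendants is conditioned on, so the collider stays closed — the path is blocked at L.
Since every path is blocked, d-separation holds.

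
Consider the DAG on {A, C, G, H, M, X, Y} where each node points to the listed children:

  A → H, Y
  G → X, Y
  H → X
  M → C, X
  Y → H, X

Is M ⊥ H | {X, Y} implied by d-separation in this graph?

We examine all 5 paths between M and H:
Path 1: M → X ← H
  X is a collider and X is conditioned on, which opens it — no node blocks this path, so it is active.
Path 2: M → X ← G → Y → H
  Y is a chain here and Y is conditioned on, so the path is blocked at Y.
Path 3: M → X ← G → Y ← A → H
  X is a collider and X is conditioned on, which opens it; G is a fork and G is not conditioned on; Y is a collider and Y is conditioned on, which opens it; A is a fork and A is not conditioned on — no node blocks this path, so it is active.
Path 4: M → X ← Y → H
  Y is a fork here and Y is conditioned on, so the path is blocked at Y.
Path 5: M → X ← Y ← A → H
  Y is a chain here and Y is conditioned on, so the path is blocked at Y.
Since the path M → X ← H is active, M and H are not d-separated given {X, Y}.

No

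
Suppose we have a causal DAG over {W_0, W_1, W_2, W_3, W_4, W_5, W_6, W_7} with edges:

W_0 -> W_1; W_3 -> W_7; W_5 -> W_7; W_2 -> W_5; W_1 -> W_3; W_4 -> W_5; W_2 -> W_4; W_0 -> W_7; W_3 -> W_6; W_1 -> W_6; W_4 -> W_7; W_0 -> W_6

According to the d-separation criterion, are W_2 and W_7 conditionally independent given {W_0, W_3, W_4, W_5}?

We examine all 4 paths between W_2 and W_7:
Path 1: W_2 → W_5 → W_7
  W_5 is a chain here and W_5 is conditioned on, so the path is blocked at W_5.
Path 2: W_2 → W_5 ← W_4 → W_7
  W_4 is a fork here and W_4 is conditioned on, so the path is blocked at W_4.
Path 3: W_2 → W_4 → W_5 → W_7
  W_4 is a chain here and W_4 is conditioned on, so the path is blocked at W_4.
Path 4: W_2 → W_4 → W_7
  W_4 is a chain here and W_4 is conditioned on, so the path is blocked at W_4.
Every path is blocked, so W_2 and W_7 are d-separated given {W_0, W_3, W_4, W_5}.

Yes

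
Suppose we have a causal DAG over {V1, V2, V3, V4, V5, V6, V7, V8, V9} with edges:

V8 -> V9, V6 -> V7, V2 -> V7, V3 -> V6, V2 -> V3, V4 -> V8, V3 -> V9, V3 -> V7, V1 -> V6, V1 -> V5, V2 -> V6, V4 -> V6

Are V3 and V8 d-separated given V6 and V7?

No

There are 6 undirected paths between V3 and V8; checking each against the conditioning set {V6, V7}:
Path 1: V3 → V9 ← V8
  V9 is a collider here and neither V9 nor any of its descendants is conditioned on, so the collider stays closed — the path is blocked at V9.
Path 2: V3 → V7 ← V2 → V6 ← V4 → V8
  V7 is a collider and V7 is conditioned on, which opens it; V2 is a fork and V2 is not conditioned on; V6 is a collider and V6 is conditioned on, which opens it; V4 is a fork and V4 is not conditioned on — no node blocks this path, so it is active.
Path 3: V3 → V7 ← V6 ← V4 → V8
  V6 is a chain here and V6 is conditioned on, so the path is blocked at V6.
Path 4: V3 ← V2 → V7 ← V6 ← V4 → V8
  V6 is a chain here and V6 is conditioned on, so the path is blocked at V6.
Path 5: V3 ← V2 → V6 ← V4 → V8
  V2 is a fork and V2 is not conditioned on; V6 is a collider and V6 is conditioned on, which opens it; V4 is a fork and V4 is not conditioned on — no node blocks this path, so it is active.
Path 6: V3 → V6 ← V4 → V8
  V6 is a collider and V6 is conditioned on, which opens it; V4 is a fork and V4 is not conditioned on — no node blocks this path, so it is active.
At least one path is unblocked, so d-separation fails.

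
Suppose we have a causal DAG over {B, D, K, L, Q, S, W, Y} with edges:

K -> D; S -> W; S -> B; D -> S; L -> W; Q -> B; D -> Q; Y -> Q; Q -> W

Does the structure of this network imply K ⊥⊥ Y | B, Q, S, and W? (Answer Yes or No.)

No

3 paths connect K and Y; each must be blocked for d-separation to hold:
Path 1: K → D → Q ← Y
  D is a chain and D is not conditioned on; Q is a collider and Q is conditioned on, which opens it — no node blocks this path, so it is active.
Path 2: K → D → S → B ← Q ← Y
  S is a chain here and S is conditioned on, so the path is blocked at S.
Path 3: K → D → S → W ← Q ← Y
  S is a chain here and S is conditioned on, so the path is blocked at S.
Since the path K → D → Q ← Y is active, K and Y are not d-separated given {B, Q, S, W}.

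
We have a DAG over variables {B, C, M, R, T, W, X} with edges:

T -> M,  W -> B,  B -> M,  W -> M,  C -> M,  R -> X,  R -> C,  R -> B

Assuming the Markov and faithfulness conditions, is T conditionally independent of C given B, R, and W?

We examine all 3 paths between T and C:
Path 1: T → M ← B ← R → C
  M is a collider here and neither M nor any of its descendants is conditioned on, so the collider stays closed — the path is blocked at M.
Path 2: T → M ← W → B ← R → C
  M is a collider here and neither M nor any of its descendants is conditioned on, so the collider stays closed — the path is blocked at M.
Path 3: T → M ← C
  M is a collider here and neither M nor any of its descendants is conditioned on, so the collider stays closed — the path is blocked at M.
Since every path is blocked, d-separation holds.

Yes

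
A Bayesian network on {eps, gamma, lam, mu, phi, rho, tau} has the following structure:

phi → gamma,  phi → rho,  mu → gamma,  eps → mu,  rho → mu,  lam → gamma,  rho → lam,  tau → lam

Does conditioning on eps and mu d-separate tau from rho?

3 paths connect tau and rho; each must be blocked for d-separation to hold:
  1. tau → lam ← rho — lam:collider[blocks] ⇒ blocked
  2. tau → lam → gamma ← mu ← rho — lam:chain[open]; gamma:collider[blocks]; mu:chain[blocks] ⇒ blocked
  3. tau → lam → gamma ← phi → rho — lam:chain[open]; gamma:collider[blocks]; phi:fork[open] ⇒ blocked
All paths are blocked; tau ⊥ rho | {eps, mu} holds.

Yes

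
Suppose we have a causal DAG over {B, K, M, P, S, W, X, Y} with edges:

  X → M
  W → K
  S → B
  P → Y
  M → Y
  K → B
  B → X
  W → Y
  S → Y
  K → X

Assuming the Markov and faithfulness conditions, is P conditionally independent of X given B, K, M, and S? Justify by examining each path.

There are 5 undirected paths between P and X; checking each against the conditioning set {B, K, M, S}:
Path 1: P → Y ← W → K → B → X
  Y is a collider here and neither Y nor any of its descendants is conditioned on, so the collider stays closed — the path is blocked at Y.
Path 2: P → Y ← W → K → X
  Y is a collider here and neither Y nor any of its descendants is conditioned on, so the collider stays closed — the path is blocked at Y.
Path 3: P → Y ← M ← X
  Y is a collider here and neither Y nor any of its descendants is conditioned on, so the collider stays closed — the path is blocked at Y.
Path 4: P → Y ← S → B ← K → X
  Y is a collider here and neither Y nor any of its descendants is conditioned on, so the collider stays closed — the path is blocked at Y.
Path 5: P → Y ← S → B → X
  Y is a collider here and neither Y nor any of its descendants is conditioned on, so the collider stays closed — the path is blocked at Y.
All paths are blocked; P ⊥ X | {B, K, M, S} holds.

Yes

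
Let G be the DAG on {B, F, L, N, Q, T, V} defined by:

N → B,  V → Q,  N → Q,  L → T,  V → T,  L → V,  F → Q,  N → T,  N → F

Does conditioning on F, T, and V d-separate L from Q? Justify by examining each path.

We examine all 6 paths between L and Q:
Path 1: L → T ← N → Q
  T is a collider and T is conditioned on, which opens it; N is a fork and N is not conditioned on — no node blocks this path, so it is active.
Path 2: L → T ← N → F → Q
  F is a chain here and F is conditioned on, so the path is blocked at F.
Path 3: L → T ← V → Q
  V is a fork here and V is conditioned on, so the path is blocked at V.
Path 4: L → V → Q
  V is a chain here and V is conditioned on, so the path is blocked at V.
Path 5: L → V → T ← N → Q
  V is a chain here and V is conditioned on, so the path is blocked at V.
Path 6: L → V → T ← N → F → Q
  V is a chain here and V is conditioned on, so the path is blocked at V.
Because an active path exists, L and Q are not d-separated.

No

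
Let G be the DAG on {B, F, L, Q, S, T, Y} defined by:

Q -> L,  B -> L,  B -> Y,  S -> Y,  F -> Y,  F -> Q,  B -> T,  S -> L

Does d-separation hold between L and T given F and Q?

No

We examine all 3 paths between L and T:
Path 1: L ← B → T
  B is a fork and B is not conditioned on — no node blocks this path, so it is active.
Path 2: L ← Q ← F → Y ← B → T
  Q is a chain here and Q is conditioned on, so the path is blocked at Q.
Path 3: L ← S → Y ← B → T
  Y is a collider here and neither Y nor any of its descendants is conditioned on, so the collider stays closed — the path is blocked at Y.
At least one path is unblocked, so d-separation fails.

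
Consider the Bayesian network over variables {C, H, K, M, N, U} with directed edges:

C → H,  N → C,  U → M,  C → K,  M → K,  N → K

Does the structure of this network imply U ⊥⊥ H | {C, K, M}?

Yes

There are 2 undirected paths between U and H; checking each against the conditioning set {C, K, M}:
  1. U → M → K ← C → H — M:chain[blocks]; K:collider[open]; C:fork[blocks] ⇒ blocked
  2. U → M → K ← N → C → H — M:chain[blocks]; K:collider[open]; N:fork[open]; C:chain[blocks] ⇒ blocked
Every path is blocked, so U and H are d-separated given {C, K, M}.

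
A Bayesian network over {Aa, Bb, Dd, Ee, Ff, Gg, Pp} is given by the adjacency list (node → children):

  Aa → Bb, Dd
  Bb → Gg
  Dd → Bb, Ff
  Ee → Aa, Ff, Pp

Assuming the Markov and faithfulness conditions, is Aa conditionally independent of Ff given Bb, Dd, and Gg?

No

We examine all 3 paths between Aa and Ff:
  1. Aa → Dd → Ff — Dd:chain[blocks] ⇒ blocked
  2. Aa → Bb ← Dd → Ff — Bb:collider[open]; Dd:fork[blocks] ⇒ blocked
  3. Aa ← Ee → Ff — Ee:fork[open] ⇒ active
Because an active path exists, Aa and Ff are not d-separated.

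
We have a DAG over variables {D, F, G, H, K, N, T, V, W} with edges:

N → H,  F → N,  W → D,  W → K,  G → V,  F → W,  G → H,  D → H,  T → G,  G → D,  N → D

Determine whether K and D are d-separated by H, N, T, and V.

No

We examine all 4 paths between K and D:
Path 1: K ← W ← F → N → H ← G → D
  N is a chain here and N is conditioned on, so the path is blocked at N.
Path 2: K ← W ← F → N → H ← D
  N is a chain here and N is conditioned on, so the path is blocked at N.
Path 3: K ← W ← F → N → D
  N is a chain here and N is conditioned on, so the path is blocked at N.
Path 4: K ← W → D
  W is a fork and W is not conditioned on — no node blocks this path, so it is active.
At least one path is unblocked, so d-separation fails.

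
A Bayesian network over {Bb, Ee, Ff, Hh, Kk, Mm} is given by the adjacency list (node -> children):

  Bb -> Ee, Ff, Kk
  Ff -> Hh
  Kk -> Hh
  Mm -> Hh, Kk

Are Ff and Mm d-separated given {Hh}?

Enumerating the 4 paths from Ff to Mm and testing each for blocking by {Hh}:
  1. Ff ← Bb → Kk ← Mm — Bb:fork[open]; Kk:collider[open] ⇒ active
  2. Ff ← Bb → Kk → Hh ← Mm — Bb:fork[open]; Kk:chain[open]; Hh:collider[open] ⇒ active
  3. Ff → Hh ← Mm — Hh:collider[open] ⇒ active
  4. Ff → Hh ← Kk ← Mm — Hh:collider[open]; Kk:chain[open] ⇒ active
Since the path Ff ← Bb → Kk ← Mm is active, Ff and Mm are not d-separated given {Hh}.

No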